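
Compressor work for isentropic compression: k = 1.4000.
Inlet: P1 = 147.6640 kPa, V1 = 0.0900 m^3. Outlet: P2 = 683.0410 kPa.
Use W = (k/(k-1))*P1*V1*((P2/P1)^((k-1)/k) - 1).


(k-1)/k = 0.2857
(P2/P1)^exp = 1.5490
W = 3.5000 * 147.6640 * 0.0900 * (1.5490 - 1) = 25.5359 kJ

25.5359 kJ


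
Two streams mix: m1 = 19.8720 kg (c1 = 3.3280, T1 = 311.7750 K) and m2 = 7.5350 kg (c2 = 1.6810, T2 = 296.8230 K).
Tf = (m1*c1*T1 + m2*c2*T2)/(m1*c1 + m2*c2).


num = 24378.5924
den = 78.8004
Tf = 309.3716 K

309.3716 K


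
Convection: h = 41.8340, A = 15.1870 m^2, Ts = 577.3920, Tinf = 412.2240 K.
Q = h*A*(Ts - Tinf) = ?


dT = 165.1680 K
Q = 41.8340 * 15.1870 * 165.1680 = 104936.6740 W

104936.6740 W


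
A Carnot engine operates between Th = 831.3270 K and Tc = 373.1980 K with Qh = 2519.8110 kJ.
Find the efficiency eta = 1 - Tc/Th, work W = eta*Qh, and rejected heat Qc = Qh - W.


eta = 1 - 373.1980/831.3270 = 0.5511
W = 0.5511 * 2519.8110 = 1388.6214 kJ
Qc = 2519.8110 - 1388.6214 = 1131.1896 kJ

eta = 55.1082%, W = 1388.6214 kJ, Qc = 1131.1896 kJ


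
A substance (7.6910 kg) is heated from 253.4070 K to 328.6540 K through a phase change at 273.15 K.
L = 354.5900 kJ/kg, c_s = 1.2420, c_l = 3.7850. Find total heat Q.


Q1 (sensible, solid) = 7.6910 * 1.2420 * 19.7430 = 188.5895 kJ
Q2 (latent) = 7.6910 * 354.5900 = 2727.1517 kJ
Q3 (sensible, liquid) = 7.6910 * 3.7850 * 55.5040 = 1615.7456 kJ
Q_total = 4531.4868 kJ

4531.4868 kJ


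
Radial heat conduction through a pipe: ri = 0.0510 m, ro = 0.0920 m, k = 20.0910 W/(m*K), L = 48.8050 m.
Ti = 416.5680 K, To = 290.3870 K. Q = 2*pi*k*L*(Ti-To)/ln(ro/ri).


dT = 126.1810 K
ln(ro/ri) = 0.5900
Q = 2*pi*20.0910*48.8050*126.1810 / 0.5900 = 1317695.2174 W

1317695.2174 W


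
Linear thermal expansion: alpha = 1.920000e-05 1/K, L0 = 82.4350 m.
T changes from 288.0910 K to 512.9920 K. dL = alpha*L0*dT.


dT = 224.9010 K
dL = 1.920000e-05 * 82.4350 * 224.9010 = 0.355963 m
L_final = 82.790963 m

dL = 0.355963 m


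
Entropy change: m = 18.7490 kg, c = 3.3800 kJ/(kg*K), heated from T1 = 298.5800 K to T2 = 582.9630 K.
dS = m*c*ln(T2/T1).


T2/T1 = 1.9525
ln(T2/T1) = 0.6691
dS = 18.7490 * 3.3800 * 0.6691 = 42.4011 kJ/K

42.4011 kJ/K


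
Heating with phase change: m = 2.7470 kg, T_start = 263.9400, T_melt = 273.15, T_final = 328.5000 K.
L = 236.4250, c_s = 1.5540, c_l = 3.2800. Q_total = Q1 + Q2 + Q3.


Q1 (sensible, solid) = 2.7470 * 1.5540 * 9.2100 = 39.3160 kJ
Q2 (latent) = 2.7470 * 236.4250 = 649.4595 kJ
Q3 (sensible, liquid) = 2.7470 * 3.2800 * 55.3500 = 498.7124 kJ
Q_total = 1187.4878 kJ

1187.4878 kJ


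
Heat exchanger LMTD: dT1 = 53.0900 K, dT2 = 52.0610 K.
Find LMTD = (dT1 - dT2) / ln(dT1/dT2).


dT1/dT2 = 1.0198
ln(dT1/dT2) = 0.0196
LMTD = 1.0290 / 0.0196 = 52.5738 K

52.5738 K


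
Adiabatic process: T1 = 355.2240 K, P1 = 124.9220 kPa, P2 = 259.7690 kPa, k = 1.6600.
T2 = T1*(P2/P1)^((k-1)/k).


(k-1)/k = 0.3976
(P2/P1)^exp = 1.3379
T2 = 355.2240 * 1.3379 = 475.2428 K

475.2428 K


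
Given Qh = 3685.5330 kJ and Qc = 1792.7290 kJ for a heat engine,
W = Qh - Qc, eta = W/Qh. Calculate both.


W = 3685.5330 - 1792.7290 = 1892.8040 kJ
eta = 1892.8040 / 3685.5330 = 0.5136 = 51.3577%

W = 1892.8040 kJ, eta = 51.3577%


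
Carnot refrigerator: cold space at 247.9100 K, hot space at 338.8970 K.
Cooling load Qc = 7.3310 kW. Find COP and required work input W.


COP = 247.9100 / 90.9870 = 2.7247
W = 7.3310 / 2.7247 = 2.6906 kW

COP = 2.7247, W = 2.6906 kW


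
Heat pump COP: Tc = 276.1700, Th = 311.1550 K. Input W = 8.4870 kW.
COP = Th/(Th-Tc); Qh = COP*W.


COP = 311.1550 / 34.9850 = 8.8940
Qh = 8.8940 * 8.4870 = 75.4830 kW

COP = 8.8940, Qh = 75.4830 kW


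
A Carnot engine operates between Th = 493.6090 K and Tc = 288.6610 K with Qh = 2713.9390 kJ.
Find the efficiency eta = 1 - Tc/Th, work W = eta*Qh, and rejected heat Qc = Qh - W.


eta = 1 - 288.6610/493.6090 = 0.4152
W = 0.4152 * 2713.9390 = 1126.8360 kJ
Qc = 2713.9390 - 1126.8360 = 1587.1030 kJ

eta = 41.5203%, W = 1126.8360 kJ, Qc = 1587.1030 kJ


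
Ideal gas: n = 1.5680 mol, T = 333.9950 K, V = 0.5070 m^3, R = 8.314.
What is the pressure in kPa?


P = nRT/V = 1.5680 * 8.314 * 333.9950 / 0.5070
= 4354.0764 / 0.5070 = 8587.9219 Pa = 8.5879 kPa

8.5879 kPa


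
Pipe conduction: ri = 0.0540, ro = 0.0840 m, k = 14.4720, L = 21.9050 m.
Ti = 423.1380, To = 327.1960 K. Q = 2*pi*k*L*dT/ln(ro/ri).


dT = 95.9420 K
ln(ro/ri) = 0.4418
Q = 2*pi*14.4720*21.9050*95.9420 / 0.4418 = 432516.3616 W

432516.3616 W


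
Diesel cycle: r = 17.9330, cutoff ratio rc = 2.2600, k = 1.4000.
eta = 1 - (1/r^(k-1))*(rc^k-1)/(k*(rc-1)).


r^(k-1) = 3.1729
rc^k = 3.1315
eta = 0.6192 = 61.9176%

61.9176%


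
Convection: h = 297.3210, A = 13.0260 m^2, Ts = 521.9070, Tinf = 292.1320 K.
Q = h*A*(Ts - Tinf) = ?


dT = 229.7750 K
Q = 297.3210 * 13.0260 * 229.7750 = 889896.3663 W

889896.3663 W


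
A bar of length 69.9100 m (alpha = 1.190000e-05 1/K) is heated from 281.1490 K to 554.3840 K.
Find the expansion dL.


dT = 273.2350 K
dL = 1.190000e-05 * 69.9100 * 273.2350 = 0.227312 m
L_final = 70.137312 m

dL = 0.227312 m


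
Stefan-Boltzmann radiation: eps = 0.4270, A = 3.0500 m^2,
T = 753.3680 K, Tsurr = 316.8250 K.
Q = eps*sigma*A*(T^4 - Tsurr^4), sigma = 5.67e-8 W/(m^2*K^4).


T^4 = 3.2213e+11
Tsurr^4 = 1.0076e+10
Q = 0.4270 * 5.67e-8 * 3.0500 * 3.1205e+11 = 23042.9611 W

23042.9611 W


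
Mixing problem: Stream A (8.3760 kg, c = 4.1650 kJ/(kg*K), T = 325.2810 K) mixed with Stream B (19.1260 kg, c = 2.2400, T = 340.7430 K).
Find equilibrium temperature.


num = 25945.9594
den = 77.7283
Tf = 333.8033 K

333.8033 K


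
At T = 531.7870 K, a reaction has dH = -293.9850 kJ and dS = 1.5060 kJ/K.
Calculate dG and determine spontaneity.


T*dS = 531.7870 * 1.5060 = 800.8712 kJ
dG = -293.9850 - 800.8712 = -1094.8562 kJ (spontaneous)

dG = -1094.8562 kJ, spontaneous


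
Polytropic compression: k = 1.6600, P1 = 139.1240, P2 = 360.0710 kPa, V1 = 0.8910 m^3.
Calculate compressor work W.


(k-1)/k = 0.3976
(P2/P1)^exp = 1.4595
W = 2.5152 * 139.1240 * 0.8910 * (1.4595 - 1) = 143.2564 kJ

143.2564 kJ


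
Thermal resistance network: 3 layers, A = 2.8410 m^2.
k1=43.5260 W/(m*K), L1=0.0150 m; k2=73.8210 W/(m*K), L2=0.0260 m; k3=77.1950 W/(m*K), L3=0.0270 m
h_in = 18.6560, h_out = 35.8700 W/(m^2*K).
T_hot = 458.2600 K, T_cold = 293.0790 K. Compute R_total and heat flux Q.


R_conv_in = 1/(18.6560*2.8410) = 0.0189
R_1 = 0.0150/(43.5260*2.8410) = 0.0001
R_2 = 0.0260/(73.8210*2.8410) = 0.0001
R_3 = 0.0270/(77.1950*2.8410) = 0.0001
R_conv_out = 1/(35.8700*2.8410) = 0.0098
R_total = 0.0290 K/W
Q = 165.1810 / 0.0290 = 5686.3653 W

R_total = 0.0290 K/W, Q = 5686.3653 W


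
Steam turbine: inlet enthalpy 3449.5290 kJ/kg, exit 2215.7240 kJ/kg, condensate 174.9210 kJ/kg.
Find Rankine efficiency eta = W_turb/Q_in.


W = 1233.8050 kJ/kg
Q_in = 3274.6080 kJ/kg
eta = 0.3768 = 37.6779%

eta = 37.6779%


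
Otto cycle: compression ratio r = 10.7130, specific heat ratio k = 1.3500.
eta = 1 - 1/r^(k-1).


r^(k-1) = 2.2933
eta = 1 - 1/2.2933 = 0.5640 = 56.3955%

56.3955%


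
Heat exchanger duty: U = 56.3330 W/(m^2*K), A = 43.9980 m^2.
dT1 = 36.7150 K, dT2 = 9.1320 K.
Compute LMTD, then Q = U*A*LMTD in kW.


LMTD = 19.8239 K
Q = 56.3330 * 43.9980 * 19.8239 = 49134.3380 W = 49.1343 kW

49.1343 kW


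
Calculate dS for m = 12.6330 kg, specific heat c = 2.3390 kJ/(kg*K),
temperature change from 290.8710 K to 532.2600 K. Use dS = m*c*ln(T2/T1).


T2/T1 = 1.8299
ln(T2/T1) = 0.6043
dS = 12.6330 * 2.3390 * 0.6043 = 17.8548 kJ/K

17.8548 kJ/K


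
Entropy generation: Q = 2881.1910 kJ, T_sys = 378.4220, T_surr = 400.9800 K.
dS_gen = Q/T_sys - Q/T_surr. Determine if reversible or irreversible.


dS_sys = 2881.1910/378.4220 = 7.6137 kJ/K
dS_surr = -2881.1910/400.9800 = -7.1854 kJ/K
dS_gen = 7.6137 - 7.1854 = 0.4283 kJ/K (irreversible)

dS_gen = 0.4283 kJ/K, irreversible


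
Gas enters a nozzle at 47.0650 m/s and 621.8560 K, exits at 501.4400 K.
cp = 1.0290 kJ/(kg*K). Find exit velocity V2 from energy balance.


dT = 120.4160 K
2*cp*1000*dT = 247816.1280
V1^2 = 2215.1142
V2 = sqrt(250031.2422) = 500.0312 m/s

500.0312 m/s


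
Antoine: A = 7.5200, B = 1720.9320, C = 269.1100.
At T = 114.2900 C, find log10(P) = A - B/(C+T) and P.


C+T = 383.4000
B/(C+T) = 4.4886
log10(P) = 7.5200 - 4.4886 = 3.0314
P = 10^3.0314 = 1074.9612 mmHg

1074.9612 mmHg


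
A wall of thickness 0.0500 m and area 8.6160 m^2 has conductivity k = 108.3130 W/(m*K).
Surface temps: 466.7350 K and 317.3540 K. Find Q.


dT = 149.3810 K
Q = 108.3130 * 8.6160 * 149.3810 / 0.0500 = 2788121.1009 W

2788121.1009 W


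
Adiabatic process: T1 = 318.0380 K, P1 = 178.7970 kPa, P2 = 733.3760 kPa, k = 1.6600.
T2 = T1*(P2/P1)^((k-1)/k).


(k-1)/k = 0.3976
(P2/P1)^exp = 1.7527
T2 = 318.0380 * 1.7527 = 557.4277 K

557.4277 K


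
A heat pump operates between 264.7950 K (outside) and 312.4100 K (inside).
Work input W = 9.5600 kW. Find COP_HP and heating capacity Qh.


COP = 312.4100 / 47.6150 = 6.5612
Qh = 6.5612 * 9.5600 = 62.7248 kW

COP = 6.5612, Qh = 62.7248 kW


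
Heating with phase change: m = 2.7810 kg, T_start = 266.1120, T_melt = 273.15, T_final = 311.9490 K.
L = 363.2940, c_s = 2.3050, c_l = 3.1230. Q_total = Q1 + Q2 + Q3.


Q1 (sensible, solid) = 2.7810 * 2.3050 * 7.0380 = 45.1150 kJ
Q2 (latent) = 2.7810 * 363.2940 = 1010.3206 kJ
Q3 (sensible, liquid) = 2.7810 * 3.1230 * 38.7990 = 336.9718 kJ
Q_total = 1392.4074 kJ

1392.4074 kJ


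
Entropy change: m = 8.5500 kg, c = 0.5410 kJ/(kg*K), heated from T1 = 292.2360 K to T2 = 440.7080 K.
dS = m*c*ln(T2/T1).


T2/T1 = 1.5081
ln(T2/T1) = 0.4108
dS = 8.5500 * 0.5410 * 0.4108 = 1.9003 kJ/K

1.9003 kJ/K


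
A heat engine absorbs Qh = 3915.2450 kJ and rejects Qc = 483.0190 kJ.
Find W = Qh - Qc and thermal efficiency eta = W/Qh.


W = 3915.2450 - 483.0190 = 3432.2260 kJ
eta = 3432.2260 / 3915.2450 = 0.8766 = 87.6631%

W = 3432.2260 kJ, eta = 87.6631%


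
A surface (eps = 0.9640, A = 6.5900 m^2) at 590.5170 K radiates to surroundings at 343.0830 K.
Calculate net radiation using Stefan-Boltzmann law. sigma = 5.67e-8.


T^4 = 1.2160e+11
Tsurr^4 = 1.3855e+10
Q = 0.9640 * 5.67e-8 * 6.5900 * 1.0774e+11 = 38809.6226 W

38809.6226 W


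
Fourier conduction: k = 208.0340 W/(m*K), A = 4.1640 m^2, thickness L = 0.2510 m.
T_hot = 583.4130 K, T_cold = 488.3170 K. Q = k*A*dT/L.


dT = 95.0960 K
Q = 208.0340 * 4.1640 * 95.0960 / 0.2510 = 328196.2154 W

328196.2154 W


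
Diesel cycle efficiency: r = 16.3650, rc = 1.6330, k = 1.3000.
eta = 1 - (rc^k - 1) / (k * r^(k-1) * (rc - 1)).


r^(k-1) = 2.3130
rc^k = 1.8918
eta = 0.5314 = 53.1446%

53.1446%


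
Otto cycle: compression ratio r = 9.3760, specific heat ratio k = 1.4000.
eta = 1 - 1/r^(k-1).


r^(k-1) = 2.4480
eta = 1 - 1/2.4480 = 0.5915 = 59.1499%

59.1499%


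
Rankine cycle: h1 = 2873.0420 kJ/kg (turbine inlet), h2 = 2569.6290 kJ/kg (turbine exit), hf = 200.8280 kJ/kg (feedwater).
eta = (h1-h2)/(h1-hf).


W = 303.4130 kJ/kg
Q_in = 2672.2140 kJ/kg
eta = 0.1135 = 11.3544%

eta = 11.3544%


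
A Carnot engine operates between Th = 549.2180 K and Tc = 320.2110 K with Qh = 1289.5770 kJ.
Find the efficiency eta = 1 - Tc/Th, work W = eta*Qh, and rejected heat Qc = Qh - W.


eta = 1 - 320.2110/549.2180 = 0.4170
W = 0.4170 * 1289.5770 = 537.7139 kJ
Qc = 1289.5770 - 537.7139 = 751.8631 kJ

eta = 41.6969%, W = 537.7139 kJ, Qc = 751.8631 kJ


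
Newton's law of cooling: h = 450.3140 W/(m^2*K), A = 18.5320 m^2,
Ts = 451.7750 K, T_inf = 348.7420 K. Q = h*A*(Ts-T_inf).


dT = 103.0330 K
Q = 450.3140 * 18.5320 * 103.0330 = 859832.9542 W

859832.9542 W


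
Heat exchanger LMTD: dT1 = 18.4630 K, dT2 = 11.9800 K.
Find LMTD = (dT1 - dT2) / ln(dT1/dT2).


dT1/dT2 = 1.5412
ln(dT1/dT2) = 0.4325
LMTD = 6.4830 / 0.4325 = 14.9886 K

14.9886 K


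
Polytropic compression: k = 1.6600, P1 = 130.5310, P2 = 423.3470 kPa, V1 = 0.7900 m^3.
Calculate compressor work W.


(k-1)/k = 0.3976
(P2/P1)^exp = 1.5965
W = 2.5152 * 130.5310 * 0.7900 * (1.5965 - 1) = 154.7022 kJ

154.7022 kJ


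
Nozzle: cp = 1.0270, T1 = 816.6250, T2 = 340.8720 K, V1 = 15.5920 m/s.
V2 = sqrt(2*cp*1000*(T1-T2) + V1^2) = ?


dT = 475.7530 K
2*cp*1000*dT = 977196.6620
V1^2 = 243.1105
V2 = sqrt(977439.7725) = 988.6555 m/s

988.6555 m/s


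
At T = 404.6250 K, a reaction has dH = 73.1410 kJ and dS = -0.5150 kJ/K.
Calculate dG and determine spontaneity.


T*dS = 404.6250 * -0.5150 = -208.3819 kJ
dG = 73.1410 + 208.3819 = 281.5229 kJ (non-spontaneous)

dG = 281.5229 kJ, non-spontaneous


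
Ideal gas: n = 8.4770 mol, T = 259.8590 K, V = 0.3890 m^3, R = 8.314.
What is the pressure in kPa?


P = nRT/V = 8.4770 * 8.314 * 259.8590 / 0.3890
= 18314.2849 / 0.3890 = 47080.4239 Pa = 47.0804 kPa

47.0804 kPa


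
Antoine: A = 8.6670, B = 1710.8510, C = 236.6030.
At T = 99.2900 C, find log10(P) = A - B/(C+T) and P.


C+T = 335.8930
B/(C+T) = 5.0934
log10(P) = 8.6670 - 5.0934 = 3.5736
P = 10^3.5736 = 3745.9289 mmHg

3745.9289 mmHg


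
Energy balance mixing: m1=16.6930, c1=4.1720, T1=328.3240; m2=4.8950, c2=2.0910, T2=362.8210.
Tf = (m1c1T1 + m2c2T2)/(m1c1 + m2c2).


num = 26579.1671
den = 79.8786
Tf = 332.7444 K

332.7444 K


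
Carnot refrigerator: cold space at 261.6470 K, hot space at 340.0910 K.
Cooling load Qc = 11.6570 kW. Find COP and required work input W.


COP = 261.6470 / 78.4440 = 3.3355
W = 11.6570 / 3.3355 = 3.4949 kW

COP = 3.3355, W = 3.4949 kW


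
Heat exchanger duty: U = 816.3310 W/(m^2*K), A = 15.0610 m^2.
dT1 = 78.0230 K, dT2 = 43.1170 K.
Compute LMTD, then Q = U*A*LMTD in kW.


LMTD = 58.8548 K
Q = 816.3310 * 15.0610 * 58.8548 = 723606.2124 W = 723.6062 kW

723.6062 kW


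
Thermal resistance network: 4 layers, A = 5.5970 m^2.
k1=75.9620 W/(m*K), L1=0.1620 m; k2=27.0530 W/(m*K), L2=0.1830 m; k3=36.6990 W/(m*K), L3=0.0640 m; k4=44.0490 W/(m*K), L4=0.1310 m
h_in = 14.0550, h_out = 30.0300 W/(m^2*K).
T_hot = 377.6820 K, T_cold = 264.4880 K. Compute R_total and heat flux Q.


R_conv_in = 1/(14.0550*5.5970) = 0.0127
R_1 = 0.1620/(75.9620*5.5970) = 0.0004
R_2 = 0.1830/(27.0530*5.5970) = 0.0012
R_3 = 0.0640/(36.6990*5.5970) = 0.0003
R_4 = 0.1310/(44.0490*5.5970) = 0.0005
R_conv_out = 1/(30.0300*5.5970) = 0.0059
R_total = 0.0211 K/W
Q = 113.1940 / 0.0211 = 5366.1253 W

R_total = 0.0211 K/W, Q = 5366.1253 W


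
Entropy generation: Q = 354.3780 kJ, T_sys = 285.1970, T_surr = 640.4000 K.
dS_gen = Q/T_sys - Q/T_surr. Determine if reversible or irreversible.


dS_sys = 354.3780/285.1970 = 1.2426 kJ/K
dS_surr = -354.3780/640.4000 = -0.5534 kJ/K
dS_gen = 1.2426 - 0.5534 = 0.6892 kJ/K (irreversible)

dS_gen = 0.6892 kJ/K, irreversible


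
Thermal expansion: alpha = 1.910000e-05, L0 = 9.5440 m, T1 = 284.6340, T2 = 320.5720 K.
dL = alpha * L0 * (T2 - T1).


dT = 35.9380 K
dL = 1.910000e-05 * 9.5440 * 35.9380 = 0.006551 m
L_final = 9.550551 m

dL = 0.006551 m


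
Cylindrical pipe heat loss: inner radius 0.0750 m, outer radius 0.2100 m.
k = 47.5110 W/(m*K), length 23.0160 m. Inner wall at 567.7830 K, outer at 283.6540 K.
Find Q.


dT = 284.1290 K
ln(ro/ri) = 1.0296
Q = 2*pi*47.5110*23.0160*284.1290 / 1.0296 = 1896019.1845 W

1896019.1845 W


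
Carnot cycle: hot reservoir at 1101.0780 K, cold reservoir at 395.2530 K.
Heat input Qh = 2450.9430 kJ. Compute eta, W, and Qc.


eta = 1 - 395.2530/1101.0780 = 0.6410
W = 0.6410 * 2450.9430 = 1571.1301 kJ
Qc = 2450.9430 - 1571.1301 = 879.8129 kJ

eta = 64.1031%, W = 1571.1301 kJ, Qc = 879.8129 kJ


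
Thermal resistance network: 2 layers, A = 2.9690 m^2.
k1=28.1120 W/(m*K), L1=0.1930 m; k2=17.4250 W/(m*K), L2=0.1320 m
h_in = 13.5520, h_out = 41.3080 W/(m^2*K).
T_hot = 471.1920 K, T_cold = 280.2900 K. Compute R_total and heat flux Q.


R_conv_in = 1/(13.5520*2.9690) = 0.0249
R_1 = 0.1930/(28.1120*2.9690) = 0.0023
R_2 = 0.1320/(17.4250*2.9690) = 0.0026
R_conv_out = 1/(41.3080*2.9690) = 0.0082
R_total = 0.0379 K/W
Q = 190.9020 / 0.0379 = 5040.8514 W

R_total = 0.0379 K/W, Q = 5040.8514 W


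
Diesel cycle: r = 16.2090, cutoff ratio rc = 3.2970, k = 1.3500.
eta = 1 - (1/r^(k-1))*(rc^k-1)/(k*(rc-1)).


r^(k-1) = 2.6510
rc^k = 5.0057
eta = 0.5127 = 51.2737%

51.2737%


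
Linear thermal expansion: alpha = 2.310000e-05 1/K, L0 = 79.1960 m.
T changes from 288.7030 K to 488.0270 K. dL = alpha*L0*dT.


dT = 199.3240 K
dL = 2.310000e-05 * 79.1960 * 199.3240 = 0.364649 m
L_final = 79.560649 m

dL = 0.364649 m


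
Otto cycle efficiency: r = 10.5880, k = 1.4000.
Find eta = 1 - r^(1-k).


r^(k-1) = 2.5700
eta = 1 - 1/2.5700 = 0.6109 = 61.0888%

61.0888%


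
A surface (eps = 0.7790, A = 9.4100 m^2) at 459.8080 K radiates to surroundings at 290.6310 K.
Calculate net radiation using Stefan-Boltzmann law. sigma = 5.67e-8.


T^4 = 4.4700e+10
Tsurr^4 = 7.1346e+09
Q = 0.7790 * 5.67e-8 * 9.4100 * 3.7565e+10 = 15613.3758 W

15613.3758 W


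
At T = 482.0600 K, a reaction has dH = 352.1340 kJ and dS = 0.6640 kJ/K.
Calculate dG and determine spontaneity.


T*dS = 482.0600 * 0.6640 = 320.0878 kJ
dG = 352.1340 - 320.0878 = 32.0462 kJ (non-spontaneous)

dG = 32.0462 kJ, non-spontaneous


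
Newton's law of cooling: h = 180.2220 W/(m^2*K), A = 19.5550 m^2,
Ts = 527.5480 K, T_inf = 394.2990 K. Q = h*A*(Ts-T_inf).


dT = 133.2490 K
Q = 180.2220 * 19.5550 * 133.2490 = 469601.6170 W

469601.6170 W


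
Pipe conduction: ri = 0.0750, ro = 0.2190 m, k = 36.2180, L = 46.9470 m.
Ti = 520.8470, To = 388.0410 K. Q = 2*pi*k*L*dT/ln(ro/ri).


dT = 132.8060 K
ln(ro/ri) = 1.0716
Q = 2*pi*36.2180*46.9470*132.8060 / 1.0716 = 1324048.2432 W

1324048.2432 W


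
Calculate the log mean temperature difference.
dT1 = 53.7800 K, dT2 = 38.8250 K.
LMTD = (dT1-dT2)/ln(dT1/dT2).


dT1/dT2 = 1.3852
ln(dT1/dT2) = 0.3258
LMTD = 14.9550 / 0.3258 = 45.8971 K

45.8971 K


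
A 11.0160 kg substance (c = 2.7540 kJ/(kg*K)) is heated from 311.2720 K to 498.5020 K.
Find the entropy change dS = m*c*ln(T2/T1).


T2/T1 = 1.6015
ln(T2/T1) = 0.4709
dS = 11.0160 * 2.7540 * 0.4709 = 14.2874 kJ/K

14.2874 kJ/K


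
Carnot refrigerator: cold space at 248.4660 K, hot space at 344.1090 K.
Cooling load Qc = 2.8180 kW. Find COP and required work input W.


COP = 248.4660 / 95.6430 = 2.5978
W = 2.8180 / 2.5978 = 1.0847 kW

COP = 2.5978, W = 1.0847 kW


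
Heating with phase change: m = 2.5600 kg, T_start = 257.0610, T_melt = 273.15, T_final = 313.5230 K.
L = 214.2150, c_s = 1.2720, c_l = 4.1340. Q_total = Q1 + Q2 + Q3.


Q1 (sensible, solid) = 2.5600 * 1.2720 * 16.0890 = 52.3909 kJ
Q2 (latent) = 2.5600 * 214.2150 = 548.3904 kJ
Q3 (sensible, liquid) = 2.5600 * 4.1340 * 40.3730 = 427.2691 kJ
Q_total = 1028.0504 kJ

1028.0504 kJ


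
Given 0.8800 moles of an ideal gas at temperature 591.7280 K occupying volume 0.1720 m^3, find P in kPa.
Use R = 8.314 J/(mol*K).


P = nRT/V = 0.8800 * 8.314 * 591.7280 / 0.1720
= 4329.2714 / 0.1720 = 25170.1826 Pa = 25.1702 kPa

25.1702 kPa


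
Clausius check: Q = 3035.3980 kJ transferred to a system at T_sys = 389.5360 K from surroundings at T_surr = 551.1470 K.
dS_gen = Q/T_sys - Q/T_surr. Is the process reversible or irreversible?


dS_sys = 3035.3980/389.5360 = 7.7923 kJ/K
dS_surr = -3035.3980/551.1470 = -5.5074 kJ/K
dS_gen = 7.7923 - 5.5074 = 2.2849 kJ/K (irreversible)

dS_gen = 2.2849 kJ/K, irreversible


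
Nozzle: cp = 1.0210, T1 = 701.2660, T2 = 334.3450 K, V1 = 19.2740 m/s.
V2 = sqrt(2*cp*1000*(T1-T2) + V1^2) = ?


dT = 366.9210 K
2*cp*1000*dT = 749252.6820
V1^2 = 371.4871
V2 = sqrt(749624.1691) = 865.8084 m/s

865.8084 m/s


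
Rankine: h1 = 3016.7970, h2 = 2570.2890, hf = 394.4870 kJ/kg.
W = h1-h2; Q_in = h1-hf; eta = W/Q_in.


W = 446.5080 kJ/kg
Q_in = 2622.3100 kJ/kg
eta = 0.1703 = 17.0273%

eta = 17.0273%


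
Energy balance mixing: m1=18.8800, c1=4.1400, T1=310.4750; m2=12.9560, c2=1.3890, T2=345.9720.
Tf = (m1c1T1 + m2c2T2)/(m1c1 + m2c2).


num = 30493.7915
den = 96.1591
Tf = 317.1182 K

317.1182 K


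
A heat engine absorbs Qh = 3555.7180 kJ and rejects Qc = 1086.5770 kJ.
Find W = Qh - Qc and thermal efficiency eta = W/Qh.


W = 3555.7180 - 1086.5770 = 2469.1410 kJ
eta = 2469.1410 / 3555.7180 = 0.6944 = 69.4414%

W = 2469.1410 kJ, eta = 69.4414%


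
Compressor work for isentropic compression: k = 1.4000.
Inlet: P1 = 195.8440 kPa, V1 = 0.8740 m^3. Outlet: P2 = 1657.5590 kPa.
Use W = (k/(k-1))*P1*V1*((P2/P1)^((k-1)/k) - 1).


(k-1)/k = 0.2857
(P2/P1)^exp = 1.8408
W = 3.5000 * 195.8440 * 0.8740 * (1.8408 - 1) = 503.7380 kJ

503.7380 kJ


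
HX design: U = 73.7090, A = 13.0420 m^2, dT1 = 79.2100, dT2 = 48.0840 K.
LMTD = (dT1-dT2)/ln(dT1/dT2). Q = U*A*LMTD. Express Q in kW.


LMTD = 62.3576 K
Q = 73.7090 * 13.0420 * 62.3576 = 59945.1816 W = 59.9452 kW

59.9452 kW


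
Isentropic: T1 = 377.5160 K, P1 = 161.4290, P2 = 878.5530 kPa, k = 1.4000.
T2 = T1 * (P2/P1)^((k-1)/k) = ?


(k-1)/k = 0.2857
(P2/P1)^exp = 1.6226
T2 = 377.5160 * 1.6226 = 612.5761 K

612.5761 K


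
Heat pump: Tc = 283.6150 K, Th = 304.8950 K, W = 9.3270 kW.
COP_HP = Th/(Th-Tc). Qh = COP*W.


COP = 304.8950 / 21.2800 = 14.3278
Qh = 14.3278 * 9.3270 = 133.6351 kW

COP = 14.3278, Qh = 133.6351 kW


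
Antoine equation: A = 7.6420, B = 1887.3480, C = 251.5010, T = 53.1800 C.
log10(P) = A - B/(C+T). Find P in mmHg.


C+T = 304.6810
B/(C+T) = 6.1945
log10(P) = 7.6420 - 6.1945 = 1.4475
P = 10^1.4475 = 28.0217 mmHg

28.0217 mmHg


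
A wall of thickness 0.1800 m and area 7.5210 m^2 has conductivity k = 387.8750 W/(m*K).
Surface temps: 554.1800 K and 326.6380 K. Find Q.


dT = 227.5420 K
Q = 387.8750 * 7.5210 * 227.5420 / 0.1800 = 3687707.3016 W

3687707.3016 W


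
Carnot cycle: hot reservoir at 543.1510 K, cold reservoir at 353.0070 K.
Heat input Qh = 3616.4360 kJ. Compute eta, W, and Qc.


eta = 1 - 353.0070/543.1510 = 0.3501
W = 0.3501 * 3616.4360 = 1266.0266 kJ
Qc = 3616.4360 - 1266.0266 = 2350.4094 kJ

eta = 35.0076%, W = 1266.0266 kJ, Qc = 2350.4094 kJ


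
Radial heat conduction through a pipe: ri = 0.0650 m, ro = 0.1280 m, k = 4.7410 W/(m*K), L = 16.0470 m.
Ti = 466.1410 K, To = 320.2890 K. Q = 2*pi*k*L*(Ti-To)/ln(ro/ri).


dT = 145.8520 K
ln(ro/ri) = 0.6776
Q = 2*pi*4.7410*16.0470*145.8520 / 0.6776 = 102885.7227 W

102885.7227 W


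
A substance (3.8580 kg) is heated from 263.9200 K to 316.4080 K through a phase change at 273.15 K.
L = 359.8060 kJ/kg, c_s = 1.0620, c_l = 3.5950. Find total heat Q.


Q1 (sensible, solid) = 3.8580 * 1.0620 * 9.2300 = 37.8171 kJ
Q2 (latent) = 3.8580 * 359.8060 = 1388.1315 kJ
Q3 (sensible, liquid) = 3.8580 * 3.5950 * 43.2580 = 599.9673 kJ
Q_total = 2025.9159 kJ

2025.9159 kJ


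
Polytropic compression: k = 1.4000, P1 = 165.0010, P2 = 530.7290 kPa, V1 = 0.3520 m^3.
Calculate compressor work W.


(k-1)/k = 0.2857
(P2/P1)^exp = 1.3963
W = 3.5000 * 165.0010 * 0.3520 * (1.3963 - 1) = 80.5530 kJ

80.5530 kJ


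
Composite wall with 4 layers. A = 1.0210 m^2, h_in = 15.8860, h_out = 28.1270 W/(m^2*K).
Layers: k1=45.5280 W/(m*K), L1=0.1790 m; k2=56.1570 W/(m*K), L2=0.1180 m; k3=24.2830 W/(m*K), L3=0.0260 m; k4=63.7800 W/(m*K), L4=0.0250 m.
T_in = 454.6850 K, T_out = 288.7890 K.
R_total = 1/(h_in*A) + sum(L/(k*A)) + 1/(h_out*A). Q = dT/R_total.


R_conv_in = 1/(15.8860*1.0210) = 0.0617
R_1 = 0.1790/(45.5280*1.0210) = 0.0039
R_2 = 0.1180/(56.1570*1.0210) = 0.0021
R_3 = 0.0260/(24.2830*1.0210) = 0.0010
R_4 = 0.0250/(63.7800*1.0210) = 0.0004
R_conv_out = 1/(28.1270*1.0210) = 0.0348
R_total = 0.1038 K/W
Q = 165.8960 / 0.1038 = 1597.9663 W

R_total = 0.1038 K/W, Q = 1597.9663 W


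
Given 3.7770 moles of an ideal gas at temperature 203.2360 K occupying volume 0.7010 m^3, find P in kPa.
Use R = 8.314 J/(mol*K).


P = nRT/V = 3.7770 * 8.314 * 203.2360 / 0.7010
= 6382.0124 / 0.7010 = 9104.1546 Pa = 9.1042 kPa

9.1042 kPa


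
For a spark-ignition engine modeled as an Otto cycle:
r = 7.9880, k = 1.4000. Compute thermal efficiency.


r^(k-1) = 2.2960
eta = 1 - 1/2.2960 = 0.5645 = 56.4463%

56.4463%


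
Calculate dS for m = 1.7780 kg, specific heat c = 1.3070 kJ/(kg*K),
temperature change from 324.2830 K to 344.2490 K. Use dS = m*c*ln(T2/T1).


T2/T1 = 1.0616
ln(T2/T1) = 0.0597
dS = 1.7780 * 1.3070 * 0.0597 = 0.1388 kJ/K

0.1388 kJ/K


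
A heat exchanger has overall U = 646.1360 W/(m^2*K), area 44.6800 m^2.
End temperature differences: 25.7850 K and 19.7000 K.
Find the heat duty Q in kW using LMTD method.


LMTD = 22.6062 K
Q = 646.1360 * 44.6800 * 22.6062 = 652625.6019 W = 652.6256 kW

652.6256 kW


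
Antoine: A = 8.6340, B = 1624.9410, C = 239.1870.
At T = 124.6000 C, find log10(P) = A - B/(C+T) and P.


C+T = 363.7870
B/(C+T) = 4.4667
log10(P) = 8.6340 - 4.4667 = 4.1673
P = 10^4.1673 = 14698.1473 mmHg

14698.1473 mmHg


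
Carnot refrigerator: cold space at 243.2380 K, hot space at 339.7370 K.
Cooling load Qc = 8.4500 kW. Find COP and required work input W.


COP = 243.2380 / 96.4990 = 2.5206
W = 8.4500 / 2.5206 = 3.3523 kW

COP = 2.5206, W = 3.3523 kW


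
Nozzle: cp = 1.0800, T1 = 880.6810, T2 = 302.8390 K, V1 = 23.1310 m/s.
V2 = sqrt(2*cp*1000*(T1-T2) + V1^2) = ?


dT = 577.8420 K
2*cp*1000*dT = 1248138.7200
V1^2 = 535.0432
V2 = sqrt(1248673.7632) = 1117.4407 m/s

1117.4407 m/s


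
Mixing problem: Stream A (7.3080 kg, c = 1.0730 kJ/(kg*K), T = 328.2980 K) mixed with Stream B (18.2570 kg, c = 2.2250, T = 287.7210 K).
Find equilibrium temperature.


num = 14262.0956
den = 48.4633
Tf = 294.2865 K

294.2865 K


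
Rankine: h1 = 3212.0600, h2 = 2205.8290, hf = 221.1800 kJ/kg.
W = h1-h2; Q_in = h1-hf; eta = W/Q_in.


W = 1006.2310 kJ/kg
Q_in = 2990.8800 kJ/kg
eta = 0.3364 = 33.6433%

eta = 33.6433%


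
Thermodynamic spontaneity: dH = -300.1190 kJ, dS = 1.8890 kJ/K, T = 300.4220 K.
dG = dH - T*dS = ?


T*dS = 300.4220 * 1.8890 = 567.4972 kJ
dG = -300.1190 - 567.4972 = -867.6162 kJ (spontaneous)

dG = -867.6162 kJ, spontaneous


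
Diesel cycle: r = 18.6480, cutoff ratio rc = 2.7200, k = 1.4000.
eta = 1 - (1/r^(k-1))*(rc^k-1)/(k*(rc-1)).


r^(k-1) = 3.2229
rc^k = 4.0588
eta = 0.6059 = 60.5869%

60.5869%


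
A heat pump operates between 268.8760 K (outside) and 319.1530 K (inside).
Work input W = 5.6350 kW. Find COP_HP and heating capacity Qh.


COP = 319.1530 / 50.2770 = 6.3479
Qh = 6.3479 * 5.6350 = 35.7704 kW

COP = 6.3479, Qh = 35.7704 kW


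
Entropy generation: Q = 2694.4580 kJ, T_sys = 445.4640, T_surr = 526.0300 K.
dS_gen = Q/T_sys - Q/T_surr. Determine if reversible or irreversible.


dS_sys = 2694.4580/445.4640 = 6.0487 kJ/K
dS_surr = -2694.4580/526.0300 = -5.1223 kJ/K
dS_gen = 6.0487 - 5.1223 = 0.9264 kJ/K (irreversible)

dS_gen = 0.9264 kJ/K, irreversible


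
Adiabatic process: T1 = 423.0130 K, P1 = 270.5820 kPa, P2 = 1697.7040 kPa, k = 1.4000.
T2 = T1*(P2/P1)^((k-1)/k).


(k-1)/k = 0.2857
(P2/P1)^exp = 1.6900
T2 = 423.0130 * 1.6900 = 714.8730 K

714.8730 K


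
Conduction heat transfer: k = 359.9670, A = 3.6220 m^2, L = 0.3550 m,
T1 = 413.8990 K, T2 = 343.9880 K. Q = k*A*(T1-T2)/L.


dT = 69.9110 K
Q = 359.9670 * 3.6220 * 69.9110 / 0.3550 = 256760.5491 W

256760.5491 W


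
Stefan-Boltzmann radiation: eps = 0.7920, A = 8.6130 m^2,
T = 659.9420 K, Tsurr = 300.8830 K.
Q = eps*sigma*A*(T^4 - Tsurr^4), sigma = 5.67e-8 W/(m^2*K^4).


T^4 = 1.8968e+11
Tsurr^4 = 8.1958e+09
Q = 0.7920 * 5.67e-8 * 8.6130 * 1.8148e+11 = 70194.5098 W

70194.5098 W


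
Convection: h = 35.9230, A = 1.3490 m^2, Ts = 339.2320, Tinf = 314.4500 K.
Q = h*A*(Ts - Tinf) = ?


dT = 24.7820 K
Q = 35.9230 * 1.3490 * 24.7820 = 1200.9389 W

1200.9389 W


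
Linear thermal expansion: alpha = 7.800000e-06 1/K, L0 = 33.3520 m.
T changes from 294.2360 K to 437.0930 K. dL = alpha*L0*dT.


dT = 142.8570 K
dL = 7.800000e-06 * 33.3520 * 142.8570 = 0.037164 m
L_final = 33.389164 m

dL = 0.037164 m


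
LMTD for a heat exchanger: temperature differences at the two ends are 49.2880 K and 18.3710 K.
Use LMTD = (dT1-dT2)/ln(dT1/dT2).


dT1/dT2 = 2.6829
ln(dT1/dT2) = 0.9869
LMTD = 30.9170 / 0.9869 = 31.3272 K

31.3272 K


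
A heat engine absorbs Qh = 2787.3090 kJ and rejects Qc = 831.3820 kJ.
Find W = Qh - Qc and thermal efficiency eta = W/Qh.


W = 2787.3090 - 831.3820 = 1955.9270 kJ
eta = 1955.9270 / 2787.3090 = 0.7017 = 70.1726%

W = 1955.9270 kJ, eta = 70.1726%


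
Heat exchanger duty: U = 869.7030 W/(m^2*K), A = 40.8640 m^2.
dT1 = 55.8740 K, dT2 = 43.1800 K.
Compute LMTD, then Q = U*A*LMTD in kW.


LMTD = 49.2547 K
Q = 869.7030 * 40.8640 * 49.2547 = 1750488.6483 W = 1750.4886 kW

1750.4886 kW


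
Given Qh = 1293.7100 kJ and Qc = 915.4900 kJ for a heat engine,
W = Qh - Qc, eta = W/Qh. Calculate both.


W = 1293.7100 - 915.4900 = 378.2200 kJ
eta = 378.2200 / 1293.7100 = 0.2924 = 29.2353%

W = 378.2200 kJ, eta = 29.2353%


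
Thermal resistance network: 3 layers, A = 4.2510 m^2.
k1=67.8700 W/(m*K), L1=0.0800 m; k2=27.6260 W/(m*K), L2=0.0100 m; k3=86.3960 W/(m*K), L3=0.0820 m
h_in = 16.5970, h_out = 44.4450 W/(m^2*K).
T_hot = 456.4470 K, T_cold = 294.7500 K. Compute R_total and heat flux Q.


R_conv_in = 1/(16.5970*4.2510) = 0.0142
R_1 = 0.0800/(67.8700*4.2510) = 0.0003
R_2 = 0.0100/(27.6260*4.2510) = 8.5151e-05
R_3 = 0.0820/(86.3960*4.2510) = 0.0002
R_conv_out = 1/(44.4450*4.2510) = 0.0053
R_total = 0.0201 K/W
Q = 161.6970 / 0.0201 = 8063.8518 W

R_total = 0.0201 K/W, Q = 8063.8518 W


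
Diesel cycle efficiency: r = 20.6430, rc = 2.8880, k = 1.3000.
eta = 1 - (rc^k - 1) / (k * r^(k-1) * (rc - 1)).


r^(k-1) = 2.4799
rc^k = 3.9699
eta = 0.5121 = 51.2067%

51.2067%


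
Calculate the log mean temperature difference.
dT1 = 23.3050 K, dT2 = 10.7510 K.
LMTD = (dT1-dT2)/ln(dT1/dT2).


dT1/dT2 = 2.1677
ln(dT1/dT2) = 0.7737
LMTD = 12.5540 / 0.7737 = 16.2266 K

16.2266 K


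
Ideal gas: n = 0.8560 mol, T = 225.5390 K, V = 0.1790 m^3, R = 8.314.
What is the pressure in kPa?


P = nRT/V = 0.8560 * 8.314 * 225.5390 / 0.1790
= 1605.1123 / 0.1790 = 8967.1081 Pa = 8.9671 kPa

8.9671 kPa


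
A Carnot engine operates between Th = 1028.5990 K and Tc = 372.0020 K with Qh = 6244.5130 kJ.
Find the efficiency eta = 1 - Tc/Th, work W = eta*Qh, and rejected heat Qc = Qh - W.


eta = 1 - 372.0020/1028.5990 = 0.6383
W = 0.6383 * 6244.5130 = 3986.1292 kJ
Qc = 6244.5130 - 3986.1292 = 2258.3838 kJ

eta = 63.8341%, W = 3986.1292 kJ, Qc = 2258.3838 kJ


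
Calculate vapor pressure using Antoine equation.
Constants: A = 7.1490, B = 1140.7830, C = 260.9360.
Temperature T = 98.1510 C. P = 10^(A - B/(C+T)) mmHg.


C+T = 359.0870
B/(C+T) = 3.1769
log10(P) = 7.1490 - 3.1769 = 3.9721
P = 10^3.9721 = 9377.8086 mmHg

9377.8086 mmHg


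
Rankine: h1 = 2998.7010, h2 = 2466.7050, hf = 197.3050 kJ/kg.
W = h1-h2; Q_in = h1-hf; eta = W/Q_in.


W = 531.9960 kJ/kg
Q_in = 2801.3960 kJ/kg
eta = 0.1899 = 18.9904%

eta = 18.9904%


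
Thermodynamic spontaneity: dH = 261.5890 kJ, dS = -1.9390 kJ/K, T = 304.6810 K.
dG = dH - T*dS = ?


T*dS = 304.6810 * -1.9390 = -590.7765 kJ
dG = 261.5890 + 590.7765 = 852.3655 kJ (non-spontaneous)

dG = 852.3655 kJ, non-spontaneous


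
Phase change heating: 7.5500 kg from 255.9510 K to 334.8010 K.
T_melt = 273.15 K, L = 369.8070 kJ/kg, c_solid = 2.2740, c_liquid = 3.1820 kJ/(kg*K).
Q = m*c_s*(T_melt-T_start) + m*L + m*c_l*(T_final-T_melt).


Q1 (sensible, solid) = 7.5500 * 2.2740 * 17.1990 = 295.2845 kJ
Q2 (latent) = 7.5500 * 369.8070 = 2792.0429 kJ
Q3 (sensible, liquid) = 7.5500 * 3.1820 * 61.6510 = 1481.1098 kJ
Q_total = 4568.4371 kJ

4568.4371 kJ


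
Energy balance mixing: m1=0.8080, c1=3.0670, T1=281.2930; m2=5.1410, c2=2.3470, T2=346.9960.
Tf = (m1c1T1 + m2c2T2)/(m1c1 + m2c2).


num = 4883.9107
den = 14.5441
Tf = 335.8010 K

335.8010 K


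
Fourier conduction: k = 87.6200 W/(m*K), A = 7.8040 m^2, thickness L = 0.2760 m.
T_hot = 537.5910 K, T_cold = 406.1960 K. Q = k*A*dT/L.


dT = 131.3950 K
Q = 87.6200 * 7.8040 * 131.3950 / 0.2760 = 325529.4367 W

325529.4367 W


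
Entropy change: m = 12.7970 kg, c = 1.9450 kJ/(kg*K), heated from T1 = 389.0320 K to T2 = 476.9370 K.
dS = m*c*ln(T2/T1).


T2/T1 = 1.2260
ln(T2/T1) = 0.2037
dS = 12.7970 * 1.9450 * 0.2037 = 5.0707 kJ/K

5.0707 kJ/K


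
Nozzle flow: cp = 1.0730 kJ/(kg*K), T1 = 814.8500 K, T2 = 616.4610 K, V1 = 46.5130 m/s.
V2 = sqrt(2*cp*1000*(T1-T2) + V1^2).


dT = 198.3890 K
2*cp*1000*dT = 425742.7940
V1^2 = 2163.4592
V2 = sqrt(427906.2532) = 654.1454 m/s

654.1454 m/s


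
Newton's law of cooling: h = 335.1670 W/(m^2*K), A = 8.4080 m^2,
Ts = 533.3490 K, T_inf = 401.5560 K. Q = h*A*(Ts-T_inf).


dT = 131.7930 K
Q = 335.1670 * 8.4080 * 131.7930 = 371403.7625 W

371403.7625 W


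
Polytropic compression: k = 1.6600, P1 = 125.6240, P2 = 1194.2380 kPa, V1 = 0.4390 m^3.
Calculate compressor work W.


(k-1)/k = 0.3976
(P2/P1)^exp = 2.4482
W = 2.5152 * 125.6240 * 0.4390 * (2.4482 - 1) = 200.8798 kJ

200.8798 kJ


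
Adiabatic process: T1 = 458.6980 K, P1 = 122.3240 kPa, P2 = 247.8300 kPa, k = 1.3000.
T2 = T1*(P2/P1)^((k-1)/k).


(k-1)/k = 0.2308
(P2/P1)^exp = 1.1770
T2 = 458.6980 * 1.1770 = 539.8715 K

539.8715 K


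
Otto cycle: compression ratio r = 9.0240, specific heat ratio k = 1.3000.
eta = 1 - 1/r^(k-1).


r^(k-1) = 1.9347
eta = 1 - 1/1.9347 = 0.4831 = 48.3131%

48.3131%


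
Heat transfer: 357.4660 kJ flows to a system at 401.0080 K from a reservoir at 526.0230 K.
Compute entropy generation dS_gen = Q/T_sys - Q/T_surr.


dS_sys = 357.4660/401.0080 = 0.8914 kJ/K
dS_surr = -357.4660/526.0230 = -0.6796 kJ/K
dS_gen = 0.8914 - 0.6796 = 0.2119 kJ/K (irreversible)

dS_gen = 0.2119 kJ/K, irreversible


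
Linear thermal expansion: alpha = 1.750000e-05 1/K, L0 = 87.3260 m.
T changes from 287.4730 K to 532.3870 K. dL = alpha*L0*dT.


dT = 244.9140 K
dL = 1.750000e-05 * 87.3260 * 244.9140 = 0.374279 m
L_final = 87.700279 m

dL = 0.374279 m


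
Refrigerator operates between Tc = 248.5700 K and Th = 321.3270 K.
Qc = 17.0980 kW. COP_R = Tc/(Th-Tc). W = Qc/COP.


COP = 248.5700 / 72.7570 = 3.4164
W = 17.0980 / 3.4164 = 5.0046 kW

COP = 3.4164, W = 5.0046 kW


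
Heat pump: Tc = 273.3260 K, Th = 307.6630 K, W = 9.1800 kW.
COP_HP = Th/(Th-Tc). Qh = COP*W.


COP = 307.6630 / 34.3370 = 8.9601
Qh = 8.9601 * 9.1800 = 82.2537 kW

COP = 8.9601, Qh = 82.2537 kW


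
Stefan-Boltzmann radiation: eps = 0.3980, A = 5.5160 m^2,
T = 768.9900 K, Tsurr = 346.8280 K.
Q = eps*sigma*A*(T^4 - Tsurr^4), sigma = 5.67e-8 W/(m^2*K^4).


T^4 = 3.4969e+11
Tsurr^4 = 1.4470e+10
Q = 0.3980 * 5.67e-8 * 5.5160 * 3.3522e+11 = 41727.3074 W

41727.3074 W


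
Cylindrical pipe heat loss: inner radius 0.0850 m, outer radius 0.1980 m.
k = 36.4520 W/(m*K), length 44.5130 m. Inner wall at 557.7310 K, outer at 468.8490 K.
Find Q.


dT = 88.8820 K
ln(ro/ri) = 0.8456
Q = 2*pi*36.4520*44.5130*88.8820 / 0.8456 = 1071590.4577 W

1071590.4577 W


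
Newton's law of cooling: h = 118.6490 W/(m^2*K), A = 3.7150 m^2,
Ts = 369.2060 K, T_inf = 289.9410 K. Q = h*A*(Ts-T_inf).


dT = 79.2650 K
Q = 118.6490 * 3.7150 * 79.2650 = 34938.5087 W

34938.5087 W


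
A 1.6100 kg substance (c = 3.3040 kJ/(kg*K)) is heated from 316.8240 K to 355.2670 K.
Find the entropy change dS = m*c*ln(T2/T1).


T2/T1 = 1.1213
ln(T2/T1) = 0.1145
dS = 1.6100 * 3.3040 * 0.1145 = 0.6092 kJ/K

0.6092 kJ/K


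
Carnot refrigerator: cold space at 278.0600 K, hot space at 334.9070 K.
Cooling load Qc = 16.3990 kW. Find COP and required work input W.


COP = 278.0600 / 56.8470 = 4.8914
W = 16.3990 / 4.8914 = 3.3526 kW

COP = 4.8914, W = 3.3526 kW


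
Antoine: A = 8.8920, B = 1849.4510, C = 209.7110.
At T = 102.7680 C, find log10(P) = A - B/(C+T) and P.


C+T = 312.4790
B/(C+T) = 5.9186
log10(P) = 8.8920 - 5.9186 = 2.9734
P = 10^2.9734 = 940.5006 mmHg

940.5006 mmHg


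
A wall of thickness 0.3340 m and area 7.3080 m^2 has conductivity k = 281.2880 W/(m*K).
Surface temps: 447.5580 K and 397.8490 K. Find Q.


dT = 49.7090 K
Q = 281.2880 * 7.3080 * 49.7090 / 0.3340 = 305941.4379 W

305941.4379 W


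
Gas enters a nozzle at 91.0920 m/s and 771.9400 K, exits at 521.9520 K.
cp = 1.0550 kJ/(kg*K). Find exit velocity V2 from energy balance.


dT = 249.9880 K
2*cp*1000*dT = 527474.6800
V1^2 = 8297.7525
V2 = sqrt(535772.4325) = 731.9648 m/s

731.9648 m/s


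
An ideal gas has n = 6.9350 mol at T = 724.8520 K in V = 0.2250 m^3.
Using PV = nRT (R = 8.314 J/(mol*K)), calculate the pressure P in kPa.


P = nRT/V = 6.9350 * 8.314 * 724.8520 / 0.2250
= 41793.2194 / 0.2250 = 185747.6419 Pa = 185.7476 kPa

185.7476 kPa


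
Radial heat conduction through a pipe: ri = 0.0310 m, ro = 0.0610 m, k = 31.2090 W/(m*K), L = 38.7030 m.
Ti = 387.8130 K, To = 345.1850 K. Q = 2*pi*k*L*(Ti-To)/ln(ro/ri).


dT = 42.6280 K
ln(ro/ri) = 0.6769
Q = 2*pi*31.2090*38.7030*42.6280 / 0.6769 = 477950.9770 W

477950.9770 W


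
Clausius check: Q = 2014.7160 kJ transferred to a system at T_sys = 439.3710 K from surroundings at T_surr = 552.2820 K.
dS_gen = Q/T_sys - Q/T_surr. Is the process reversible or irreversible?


dS_sys = 2014.7160/439.3710 = 4.5855 kJ/K
dS_surr = -2014.7160/552.2820 = -3.6480 kJ/K
dS_gen = 4.5855 - 3.6480 = 0.9375 kJ/K (irreversible)

dS_gen = 0.9375 kJ/K, irreversible


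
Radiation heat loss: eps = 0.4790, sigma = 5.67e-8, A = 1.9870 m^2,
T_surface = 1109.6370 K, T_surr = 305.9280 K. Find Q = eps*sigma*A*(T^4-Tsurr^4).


T^4 = 1.5161e+12
Tsurr^4 = 8.7595e+09
Q = 0.4790 * 5.67e-8 * 1.9870 * 1.5073e+12 = 81343.6523 W

81343.6523 W


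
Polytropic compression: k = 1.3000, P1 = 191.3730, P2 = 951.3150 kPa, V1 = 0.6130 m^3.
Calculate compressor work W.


(k-1)/k = 0.2308
(P2/P1)^exp = 1.4478
W = 4.3333 * 191.3730 * 0.6130 * (1.4478 - 1) = 227.6549 kJ

227.6549 kJ


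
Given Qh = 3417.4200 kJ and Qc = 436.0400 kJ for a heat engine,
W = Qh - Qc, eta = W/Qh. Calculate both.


W = 3417.4200 - 436.0400 = 2981.3800 kJ
eta = 2981.3800 / 3417.4200 = 0.8724 = 87.2407%

W = 2981.3800 kJ, eta = 87.2407%


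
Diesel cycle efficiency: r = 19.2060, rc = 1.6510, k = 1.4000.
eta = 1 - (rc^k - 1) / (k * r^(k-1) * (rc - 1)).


r^(k-1) = 3.2612
rc^k = 2.0177
eta = 0.6576 = 65.7615%

65.7615%


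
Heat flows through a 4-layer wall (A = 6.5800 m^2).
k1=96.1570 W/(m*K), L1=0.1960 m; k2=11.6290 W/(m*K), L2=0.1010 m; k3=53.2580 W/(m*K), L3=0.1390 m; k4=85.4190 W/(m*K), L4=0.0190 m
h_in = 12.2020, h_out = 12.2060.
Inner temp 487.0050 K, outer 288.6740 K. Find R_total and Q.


R_conv_in = 1/(12.2020*6.5800) = 0.0125
R_1 = 0.1960/(96.1570*6.5800) = 0.0003
R_2 = 0.1010/(11.6290*6.5800) = 0.0013
R_3 = 0.1390/(53.2580*6.5800) = 0.0004
R_4 = 0.0190/(85.4190*6.5800) = 3.3804e-05
R_conv_out = 1/(12.2060*6.5800) = 0.0125
R_total = 0.0270 K/W
Q = 198.3310 / 0.0270 = 7354.8416 W

R_total = 0.0270 K/W, Q = 7354.8416 W


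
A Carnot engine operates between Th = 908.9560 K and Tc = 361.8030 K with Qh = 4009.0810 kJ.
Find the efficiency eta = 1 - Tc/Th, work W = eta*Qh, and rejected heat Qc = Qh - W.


eta = 1 - 361.8030/908.9560 = 0.6020
W = 0.6020 * 4009.0810 = 2413.2969 kJ
Qc = 4009.0810 - 2413.2969 = 1595.7841 kJ

eta = 60.1958%, W = 2413.2969 kJ, Qc = 1595.7841 kJ


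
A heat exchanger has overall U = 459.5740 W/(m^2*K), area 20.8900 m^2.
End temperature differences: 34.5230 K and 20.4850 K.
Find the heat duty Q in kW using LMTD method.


LMTD = 26.8962 K
Q = 459.5740 * 20.8900 * 26.8962 = 258216.7976 W = 258.2168 kW

258.2168 kW


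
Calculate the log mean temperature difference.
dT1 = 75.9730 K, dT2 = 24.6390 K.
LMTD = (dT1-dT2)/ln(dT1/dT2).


dT1/dT2 = 3.0834
ln(dT1/dT2) = 1.1260
LMTD = 51.3340 / 1.1260 = 45.5878 K

45.5878 K


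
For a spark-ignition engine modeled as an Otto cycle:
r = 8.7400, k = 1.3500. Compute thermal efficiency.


r^(k-1) = 2.1356
eta = 1 - 1/2.1356 = 0.5318 = 53.1757%

53.1757%
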